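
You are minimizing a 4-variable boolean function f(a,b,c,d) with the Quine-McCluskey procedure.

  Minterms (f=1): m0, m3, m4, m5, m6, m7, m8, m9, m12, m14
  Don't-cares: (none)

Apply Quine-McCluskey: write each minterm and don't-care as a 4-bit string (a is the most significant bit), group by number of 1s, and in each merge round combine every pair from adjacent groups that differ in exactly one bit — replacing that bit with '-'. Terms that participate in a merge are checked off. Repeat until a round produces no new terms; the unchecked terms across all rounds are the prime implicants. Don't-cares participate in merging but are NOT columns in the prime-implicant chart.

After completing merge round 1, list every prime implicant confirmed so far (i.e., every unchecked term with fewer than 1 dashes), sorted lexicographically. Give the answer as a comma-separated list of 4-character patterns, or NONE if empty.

Round 0: 0000✓ 0011✓ 0100✓ 0101✓ 0110✓ 0111✓ 1000✓ 1001✓ 1100✓ 1110✓
Round 1: -000✓ -100✓ -110✓ 0-00✓ 0-11 01-0✓ 01-1✓ 010-✓ 011-✓ 1-00✓ 100- 11-0✓
Round 2: --00 -1-0 01--
PIs = {--00, -1-0, 0-11, 01--, 100-}

NONE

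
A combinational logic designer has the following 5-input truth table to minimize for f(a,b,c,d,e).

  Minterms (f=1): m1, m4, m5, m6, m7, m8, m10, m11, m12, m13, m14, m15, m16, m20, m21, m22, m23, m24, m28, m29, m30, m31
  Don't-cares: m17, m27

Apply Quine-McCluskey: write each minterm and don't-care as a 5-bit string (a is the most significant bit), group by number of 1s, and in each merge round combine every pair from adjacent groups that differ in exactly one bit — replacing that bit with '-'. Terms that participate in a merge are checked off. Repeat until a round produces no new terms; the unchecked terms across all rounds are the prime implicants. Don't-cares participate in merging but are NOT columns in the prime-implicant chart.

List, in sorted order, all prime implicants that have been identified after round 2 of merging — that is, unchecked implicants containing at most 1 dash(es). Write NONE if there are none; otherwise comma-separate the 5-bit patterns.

[col 0] 00001*, 00100*, 00101*, 00110*, 00111*, 01000*, 01010*, 01011*, 01100*, 01101*, 01110*, 01111*, 10000*, 10001*, 10100*, 10101*, 10110*, 10111*, 11000*, 11011*, 11100*, 11101*, 11110*, 11111*
[col 1] -0001*, -0100*, -0101*, -0110*, -0111*, -1000*, -1011*, -1100*, -1101*, -1110*, -1111*, 0-100*, 0-101*, 0-110*, 0-111*, 00-01*, 001-0*, 001-1*, 0010-*, 0011-*, 01-00*, 01-10*, 01-11*, 010-0*, 0101-*, 011-0*, 011-1*, 0110-*, 0111-*, 1-000*, 1-100*, 1-101*, 1-110*, 1-111*, 10-00*, 10-01*, 1000-*, 101-0*, 101-1*, 1010-*, 1011-*, 11-00*, 11-11*, 111-0*, 111-1*, 1110-*, 1111-*
[col 2] --100*, --101*, --110*, --111*, -0-01, -01-0*, -01-1*, -010-*, -011-*, -1-00, -1-11, -11-0*, -11-1*, -110-*, -111-*, 0-1-0*, 0-1-1*, 0-10-*, 0-11-*, 001--*, 01--0, 01-1-, 011--*, 1--00, 1-1-0*, 1-1-1*, 1-10-*, 1-11-*, 10-0-, 101--*, 111--*
[col 3] --1-0*, --1-1*, --10-*, --11-*, -01--*, -11--*, 0-1--*, 1-1--*
[col 4] --1--
Prime implicants: --1--, -0-01, -1-00, -1-11, 01--0, 01-1-, 1--00, 10-0-

NONE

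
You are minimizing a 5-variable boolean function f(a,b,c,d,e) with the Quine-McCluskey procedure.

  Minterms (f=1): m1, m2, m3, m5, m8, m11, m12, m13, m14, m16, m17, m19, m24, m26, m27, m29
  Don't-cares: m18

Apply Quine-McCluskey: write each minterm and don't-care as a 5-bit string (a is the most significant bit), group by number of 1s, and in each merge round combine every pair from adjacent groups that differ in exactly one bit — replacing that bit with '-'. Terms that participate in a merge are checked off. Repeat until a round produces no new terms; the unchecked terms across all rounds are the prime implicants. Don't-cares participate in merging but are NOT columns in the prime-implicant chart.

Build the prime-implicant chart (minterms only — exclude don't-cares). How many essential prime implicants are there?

4

Round 0: 00001✓ 00010✓ 00011✓ 00101✓ 01000✓ 01011✓ 01100✓ 01101✓ 01110✓ 10000✓ 10001✓ 10010✓ 10011✓ 11000✓ 11010✓ 11011✓ 11101✓
Round 1: -0001✓ -0010✓ -0011✓ -1000 -1011✓ -1101 0-011✓ 0-101 00-01 000-1✓ 0001-✓ 01-00 011-0 0110- 1-000✓ 1-010✓ 1-011✓ 100-0✓ 100-1✓ 1000-✓ 1001-✓ 110-0✓ 1101-✓
Round 2: --011 -00-1 -001- 1-0-0 1-01- 100--
PIs = {--011, -00-1, -001-, -1000, -1101, 0-101, 00-01, 01-00, 011-0, 0110-, 1-0-0, 1-01-, 100--}
Coverage chart:
  m1: -00-1,00-01
  m2: -001- ←essential
  m3: --011,-00-1,-001-
  m5: 0-101,00-01
  m8: -1000,01-00
  m11: --011 ←essential
  m12: 01-00,011-0,0110-
  m13: -1101,0-101,0110-
  m14: 011-0 ←essential
  m16: 1-0-0,100--
  m17: -00-1,100--
  m19: --011,-00-1,-001-,1-01-,100--
  m24: -1000,1-0-0
  m26: 1-0-0,1-01-
  m27: --011,1-01-
  m29: -1101 ←essential
Essential: --011, -001-, -1101, 011-0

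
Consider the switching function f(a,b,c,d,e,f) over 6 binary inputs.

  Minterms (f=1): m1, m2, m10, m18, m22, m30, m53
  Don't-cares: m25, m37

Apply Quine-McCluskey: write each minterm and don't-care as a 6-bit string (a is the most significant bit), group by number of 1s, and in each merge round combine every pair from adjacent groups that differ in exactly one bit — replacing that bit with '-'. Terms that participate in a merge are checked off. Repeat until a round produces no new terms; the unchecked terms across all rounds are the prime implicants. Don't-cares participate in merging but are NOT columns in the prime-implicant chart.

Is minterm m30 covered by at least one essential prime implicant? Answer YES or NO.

size-2^0 implicants → 000001  000010(✓)  001010(✓)  010010(✓)  010110(✓)  011001  011110(✓)  100101(✓)  110101(✓)
size-2^1 implicants → 0-0010  00-010  01-110  010-10  1-0101
Unchecked terms (primes): 0-0010, 00-010, 000001, 01-110, 010-10, 011001, 1-0101
Minterm coverage:
  m1 ⊆ 000001 [E]
  m2 ⊆ 0-0010,00-010
  m10 ⊆ 00-010 [E]
  m18 ⊆ 0-0010,010-10
  m22 ⊆ 01-110,010-10
  m30 ⊆ 01-110 [E]
  m53 ⊆ 1-0101 [E]
E = {00-010, 000001, 01-110, 1-0101}

YES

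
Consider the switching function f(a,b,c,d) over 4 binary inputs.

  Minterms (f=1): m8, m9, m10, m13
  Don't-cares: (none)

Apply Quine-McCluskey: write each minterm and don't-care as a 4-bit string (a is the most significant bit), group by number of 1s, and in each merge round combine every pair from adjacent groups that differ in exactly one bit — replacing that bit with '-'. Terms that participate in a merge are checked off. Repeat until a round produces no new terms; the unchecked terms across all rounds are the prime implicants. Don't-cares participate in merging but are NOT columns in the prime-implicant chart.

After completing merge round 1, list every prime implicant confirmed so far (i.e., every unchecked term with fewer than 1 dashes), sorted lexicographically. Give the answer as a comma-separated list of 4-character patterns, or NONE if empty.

size-2^0 implicants → 1000(✓)  1001(✓)  1010(✓)  1101(✓)
size-2^1 implicants → 1-01  10-0  100-
Unchecked terms (primes): 1-01, 10-0, 100-

NONE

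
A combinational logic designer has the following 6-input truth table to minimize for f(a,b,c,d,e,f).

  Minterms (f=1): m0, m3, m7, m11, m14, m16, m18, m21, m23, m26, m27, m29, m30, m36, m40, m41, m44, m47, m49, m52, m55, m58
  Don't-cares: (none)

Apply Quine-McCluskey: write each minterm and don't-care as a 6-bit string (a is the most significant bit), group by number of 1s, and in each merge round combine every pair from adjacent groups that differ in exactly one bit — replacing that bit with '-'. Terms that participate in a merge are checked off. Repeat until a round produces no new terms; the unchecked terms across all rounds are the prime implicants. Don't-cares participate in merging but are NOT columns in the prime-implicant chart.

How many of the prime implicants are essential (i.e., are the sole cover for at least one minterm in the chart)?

size-2^0 implicants → 000000(✓)  000011(✓)  000111(✓)  001011(✓)  001110(✓)  010000(✓)  010010(✓)  010101(✓)  010111(✓)  011010(✓)  011011(✓)  011101(✓)  011110(✓)  100100(✓)  101000(✓)  101001(✓)  101100(✓)  101111  110001  110100(✓)  110111(✓)  111010(✓)
size-2^1 implicants → -10111  -11010  0-0000  0-0111  0-1011  0-1110  00-011  000-11  01-010  01-101  0100-0  0101-1  011-10  01101-  1-0100  10-100  101-00  10100-
Unchecked terms (primes): -10111, -11010, 0-0000, 0-0111, 0-1011, 0-1110, 00-011, 000-11, 01-010, 01-101, 0100-0, 0101-1, 011-10, 01101-, 1-0100, 10-100, 101-00, 10100-, 101111, 110001
Minterm coverage:
  m0 ⊆ 0-0000 [E]
  m3 ⊆ 00-011,000-11
  m7 ⊆ 0-0111,000-11
  m11 ⊆ 0-1011,00-011
  m14 ⊆ 0-1110 [E]
  m16 ⊆ 0-0000,0100-0
  m18 ⊆ 01-010,0100-0
  m21 ⊆ 01-101,0101-1
  m23 ⊆ -10111,0-0111,0101-1
  m26 ⊆ -11010,01-010,011-10,01101-
  m27 ⊆ 0-1011,01101-
  m29 ⊆ 01-101 [E]
  m30 ⊆ 0-1110,011-10
  m36 ⊆ 1-0100,10-100
  m40 ⊆ 101-00,10100-
  m41 ⊆ 10100- [E]
  m44 ⊆ 10-100,101-00
  m47 ⊆ 101111 [E]
  m49 ⊆ 110001 [E]
  m52 ⊆ 1-0100 [E]
  m55 ⊆ -10111 [E]
  m58 ⊆ -11010 [E]
E = {-10111, -11010, 0-0000, 0-1110, 01-101, 1-0100, 10100-, 101111, 110001}

9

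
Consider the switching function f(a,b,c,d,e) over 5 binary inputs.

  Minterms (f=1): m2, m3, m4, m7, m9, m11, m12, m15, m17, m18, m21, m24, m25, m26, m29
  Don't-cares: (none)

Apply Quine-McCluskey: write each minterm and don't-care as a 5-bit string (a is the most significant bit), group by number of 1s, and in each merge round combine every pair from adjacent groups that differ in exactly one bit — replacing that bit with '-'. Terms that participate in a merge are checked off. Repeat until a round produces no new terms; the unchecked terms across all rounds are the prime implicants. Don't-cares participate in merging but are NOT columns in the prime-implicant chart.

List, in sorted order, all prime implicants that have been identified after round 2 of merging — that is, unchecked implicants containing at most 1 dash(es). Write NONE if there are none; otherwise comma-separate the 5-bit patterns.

-0010, -1001, 0-100, 0001-, 010-1, 1-010, 110-0, 1100-

[col 0] 00010*, 00011*, 00100*, 00111*, 01001*, 01011*, 01100*, 01111*, 10001*, 10010*, 10101*, 11000*, 11001*, 11010*, 11101*
[col 1] -0010, -1001, 0-011*, 0-100, 0-111*, 00-11*, 0001-, 01-11*, 010-1, 1-001*, 1-010, 1-101*, 10-01*, 11-01*, 110-0, 1100-
[col 2] 0--11, 1--01
Prime implicants: -0010, -1001, 0--11, 0-100, 0001-, 010-1, 1--01, 1-010, 110-0, 1100-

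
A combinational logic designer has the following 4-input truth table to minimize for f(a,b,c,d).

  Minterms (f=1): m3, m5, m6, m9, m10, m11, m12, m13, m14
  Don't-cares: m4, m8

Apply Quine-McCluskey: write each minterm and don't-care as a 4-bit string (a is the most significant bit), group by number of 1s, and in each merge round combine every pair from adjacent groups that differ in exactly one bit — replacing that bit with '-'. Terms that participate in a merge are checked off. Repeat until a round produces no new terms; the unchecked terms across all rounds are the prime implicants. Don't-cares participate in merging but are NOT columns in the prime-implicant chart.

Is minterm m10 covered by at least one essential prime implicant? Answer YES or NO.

size-2^0 implicants → 0011(✓)  0100(✓)  0101(✓)  0110(✓)  1000(✓)  1001(✓)  1010(✓)  1011(✓)  1100(✓)  1101(✓)  1110(✓)
size-2^1 implicants → -011  -100(✓)  -101(✓)  -110(✓)  01-0(✓)  010-(✓)  1-00(✓)  1-01(✓)  1-10(✓)  10-0(✓)  10-1(✓)  100-(✓)  101-(✓)  11-0(✓)  110-(✓)
size-2^2 implicants → -1-0  -10-  1--0  1-0-  10--
Unchecked terms (primes): -011, -1-0, -10-, 1--0, 1-0-, 10--
Minterm coverage:
  m3 ⊆ -011 [E]
  m5 ⊆ -10- [E]
  m6 ⊆ -1-0 [E]
  m9 ⊆ 1-0-,10--
  m10 ⊆ 1--0,10--
  m11 ⊆ -011,10--
  m12 ⊆ -1-0,-10-,1--0,1-0-
  m13 ⊆ -10-,1-0-
  m14 ⊆ -1-0,1--0
E = {-011, -1-0, -10-}

NO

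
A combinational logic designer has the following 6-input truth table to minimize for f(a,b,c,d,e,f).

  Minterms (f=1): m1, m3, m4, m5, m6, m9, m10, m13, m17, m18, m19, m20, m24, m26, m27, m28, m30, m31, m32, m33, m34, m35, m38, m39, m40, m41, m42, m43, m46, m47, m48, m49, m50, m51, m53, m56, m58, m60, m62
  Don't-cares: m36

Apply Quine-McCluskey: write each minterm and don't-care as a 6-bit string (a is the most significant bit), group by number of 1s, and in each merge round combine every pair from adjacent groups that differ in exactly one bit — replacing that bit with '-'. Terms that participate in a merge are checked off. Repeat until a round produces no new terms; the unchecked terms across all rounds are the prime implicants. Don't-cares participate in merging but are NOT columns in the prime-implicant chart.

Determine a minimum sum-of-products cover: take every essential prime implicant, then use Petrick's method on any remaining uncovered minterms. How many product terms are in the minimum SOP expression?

size-2^0 implicants → 000001(✓)  000011(✓)  000100(✓)  000101(✓)  000110(✓)  001001(✓)  001010(✓)  001101(✓)  010001(✓)  010010(✓)  010011(✓)  010100(✓)  011000(✓)  011010(✓)  011011(✓)  011100(✓)  011110(✓)  011111(✓)  100000(✓)  100001(✓)  100010(✓)  100011(✓)  100100(✓)  100110(✓)  100111(✓)  101000(✓)  101001(✓)  101010(✓)  101011(✓)  101110(✓)  101111(✓)  110000(✓)  110001(✓)  110010(✓)  110011(✓)  110101(✓)  111000(✓)  111010(✓)  111100(✓)  111110(✓)
size-2^1 implicants → -00001(✓)  -00011(✓)  -00100(✓)  -00110(✓)  -01001(✓)  -01010(✓)  -10001(✓)  -10010(✓)  -10011(✓)  -11000(✓)  -11010(✓)  -11100(✓)  -11110(✓)  0-0001(✓)  0-0011(✓)  0-0100  0-1010(✓)  00-001(✓)  00-101(✓)  000-01(✓)  0000-1(✓)  0001-0(✓)  00010-  001-01(✓)  01-010(✓)  01-011(✓)  01-100  0100-1(✓)  01001-(✓)  011-00(✓)  011-10(✓)  011-11(✓)  0110-0(✓)  01101-(✓)  0111-0(✓)  01111-(✓)  1-0000(✓)  1-0001(✓)  1-0010(✓)  1-0011(✓)  1-1000(✓)  1-1010(✓)  1-1110(✓)  10-000(✓)  10-001(✓)  10-010(✓)  10-011(✓)  10-110(✓)  10-111(✓)  100-00(✓)  100-10(✓)  100-11(✓)  1000-0(✓)  1000-1(✓)  10000-(✓)  10001-(✓)  1001-0(✓)  10011-(✓)  101-10(✓)  101-11(✓)  1010-0(✓)  1010-1(✓)  10100-(✓)  10101-(✓)  10111-(✓)  11-000(✓)  11-010(✓)  110-01  1100-0(✓)  1100-1(✓)  11000-(✓)  11001-(✓)  111-00(✓)  111-10(✓)  1110-0(✓)  1111-0(✓)
size-2^2 implicants → --0001(✓)  --0011(✓)  --1010  -0-001  -000-1(✓)  -001-0  -1-010  -100-1(✓)  -1001-  -11-00(✓)  -11-10(✓)  -110-0(✓)  -111-0(✓)  0-00-1(✓)  00--01  01-01-  011--0(✓)  011-1-  1--000(✓)  1--010(✓)  1-00-0(✓)  1-00-1(✓)  1-000-(✓)  1-001-(✓)  1-1-10  1-10-0(✓)  10--10(✓)  10--11(✓)  10-0-0(✓)  10-0-1(✓)  10-00-(✓)  10-01-(✓)  10-11-(✓)  100--0  100-1-(✓)  1000--(✓)  101-1-(✓)  1010--(✓)  11-0-0(✓)  1100--(✓)  111--0(✓)
size-2^3 implicants → --00-1  -11--0  1--0-0  1-00--  10--1-  10-0--
Unchecked terms (primes): --00-1, --1010, -0-001, -001-0, -1-010, -1001-, -11--0, 0-0100, 00--01, 00010-, 01-01-, 01-100, 011-1-, 1--0-0, 1-00--, 1-1-10, 10--1-, 10-0--, 100--0, 110-01
Minterm coverage:
  m1 ⊆ --00-1,-0-001,00--01
  m3 ⊆ --00-1 [E]
  m4 ⊆ -001-0,0-0100,00010-
  m5 ⊆ 00--01,00010-
  m6 ⊆ -001-0 [E]
  m9 ⊆ -0-001,00--01
  m10 ⊆ --1010 [E]
  m13 ⊆ 00--01 [E]
  m17 ⊆ --00-1 [E]
  m18 ⊆ -1-010,-1001-,01-01-
  m19 ⊆ --00-1,-1001-,01-01-
  m20 ⊆ 0-0100,01-100
  m24 ⊆ -11--0 [E]
  m26 ⊆ --1010,-1-010,-11--0,01-01-,011-1-
  m27 ⊆ 01-01-,011-1-
  m28 ⊆ -11--0,01-100
  m30 ⊆ -11--0,011-1-
  m31 ⊆ 011-1- [E]
  m32 ⊆ 1--0-0,1-00--,10-0--,100--0
  m33 ⊆ --00-1,-0-001,1-00--,10-0--
  m34 ⊆ 1--0-0,1-00--,10--1-,10-0--,100--0
  m35 ⊆ --00-1,1-00--,10--1-,10-0--
  m38 ⊆ -001-0,10--1-,100--0
  m39 ⊆ 10--1- [E]
  m40 ⊆ 1--0-0,10-0--
  m41 ⊆ -0-001,10-0--
  m42 ⊆ --1010,1--0-0,1-1-10,10--1-,10-0--
  m43 ⊆ 10--1-,10-0--
  m46 ⊆ 1-1-10,10--1-
  m47 ⊆ 10--1- [E]
  m48 ⊆ 1--0-0,1-00--
  m49 ⊆ --00-1,1-00--,110-01
  m50 ⊆ -1-010,-1001-,1--0-0,1-00--
  m51 ⊆ --00-1,-1001-,1-00--
  m53 ⊆ 110-01 [E]
  m56 ⊆ -11--0,1--0-0
  m58 ⊆ --1010,-1-010,-11--0,1--0-0,1-1-10
  m60 ⊆ -11--0 [E]
  m62 ⊆ -11--0,1-1-10
E = {--00-1, --1010, -001-0, -11--0, 00--01, 011-1-, 10--1-, 110-01}
Petrick residual → -0-001, -1-010, 0-0100, 1--0-0
Cover = c'd'f + cd'ef' + b'd'e'f + b'c'df' + bd'ef' + bcf' + a'c'de'f' + a'b'e'f + a'bce + ad'f' + ab'e + abc'e'f  |cover|=12

12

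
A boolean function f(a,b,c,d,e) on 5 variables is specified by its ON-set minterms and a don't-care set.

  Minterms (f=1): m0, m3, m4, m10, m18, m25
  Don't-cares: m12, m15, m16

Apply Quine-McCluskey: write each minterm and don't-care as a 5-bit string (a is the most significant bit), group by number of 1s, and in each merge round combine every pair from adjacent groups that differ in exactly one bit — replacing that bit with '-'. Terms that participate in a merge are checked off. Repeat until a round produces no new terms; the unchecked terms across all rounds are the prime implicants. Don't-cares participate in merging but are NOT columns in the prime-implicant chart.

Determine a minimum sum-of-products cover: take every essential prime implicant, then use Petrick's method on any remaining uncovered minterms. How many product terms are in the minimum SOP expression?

[col 0] 00000*, 00011, 00100*, 01010, 01100*, 01111, 10000*, 10010*, 11001
[col 1] -0000, 0-100, 00-00, 100-0
Prime implicants: -0000, 0-100, 00-00, 00011, 01010, 01111, 100-0, 11001
PI chart (minterm → PIs covering it):
  0 | -0000,00-00
  3 | 00011  (sole → essential)
  4 | 0-100,00-00
  10 | 01010  (sole → essential)
  18 | 100-0  (sole → essential)
  25 | 11001  (sole → essential)
Essential prime implicants: 00011, 01010, 100-0, 11001
Petrick residual → 00-00
Minimum SOP uses 5 PIs: a'b'd'e' + a'b'c'de + a'bc'de' + ab'c'e' + abc'd'e

5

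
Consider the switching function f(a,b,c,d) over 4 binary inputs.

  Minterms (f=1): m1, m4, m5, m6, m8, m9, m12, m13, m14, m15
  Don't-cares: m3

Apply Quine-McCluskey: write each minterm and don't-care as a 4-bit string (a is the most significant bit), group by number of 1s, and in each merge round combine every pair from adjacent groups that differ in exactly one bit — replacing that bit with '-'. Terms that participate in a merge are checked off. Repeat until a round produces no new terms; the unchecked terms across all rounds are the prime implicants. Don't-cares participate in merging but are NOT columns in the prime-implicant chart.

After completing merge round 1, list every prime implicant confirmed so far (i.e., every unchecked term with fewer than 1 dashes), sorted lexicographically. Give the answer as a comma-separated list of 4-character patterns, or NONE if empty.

NONE

Round 0: 0001✓ 0011✓ 0100✓ 0101✓ 0110✓ 1000✓ 1001✓ 1100✓ 1101✓ 1110✓ 1111✓
Round 1: -001✓ -100✓ -101✓ -110✓ 0-01✓ 00-1 01-0✓ 010-✓ 1-00✓ 1-01✓ 100-✓ 11-0✓ 11-1✓ 110-✓ 111-✓
Round 2: --01 -1-0 -10- 1-0- 11--
PIs = {--01, -1-0, -10-, 00-1, 1-0-, 11--}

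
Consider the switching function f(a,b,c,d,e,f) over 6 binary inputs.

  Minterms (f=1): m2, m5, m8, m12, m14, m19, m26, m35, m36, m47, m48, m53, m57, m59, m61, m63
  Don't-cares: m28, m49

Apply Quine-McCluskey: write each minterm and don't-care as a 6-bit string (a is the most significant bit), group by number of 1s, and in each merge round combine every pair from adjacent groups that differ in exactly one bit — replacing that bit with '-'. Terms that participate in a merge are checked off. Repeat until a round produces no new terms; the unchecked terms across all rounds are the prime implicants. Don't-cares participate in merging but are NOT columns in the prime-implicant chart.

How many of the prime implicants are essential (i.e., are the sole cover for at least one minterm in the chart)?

size-2^0 implicants → 000010  000101  001000(✓)  001100(✓)  001110(✓)  010011  011010  011100(✓)  100011  100100  101111(✓)  110000(✓)  110001(✓)  110101(✓)  111001(✓)  111011(✓)  111101(✓)  111111(✓)
size-2^1 implicants → 0-1100  001-00  0011-0  1-1111  11-001(✓)  11-101(✓)  110-01(✓)  11000-  111-01(✓)  111-11(✓)  1110-1(✓)  1111-1(✓)
size-2^2 implicants → 11--01  111--1
Unchecked terms (primes): 0-1100, 000010, 000101, 001-00, 0011-0, 010011, 011010, 1-1111, 100011, 100100, 11--01, 11000-, 111--1
Minterm coverage:
  m2 ⊆ 000010 [E]
  m5 ⊆ 000101 [E]
  m8 ⊆ 001-00 [E]
  m12 ⊆ 0-1100,001-00,0011-0
  m14 ⊆ 0011-0 [E]
  m19 ⊆ 010011 [E]
  m26 ⊆ 011010 [E]
  m35 ⊆ 100011 [E]
  m36 ⊆ 100100 [E]
  m47 ⊆ 1-1111 [E]
  m48 ⊆ 11000- [E]
  m53 ⊆ 11--01 [E]
  m57 ⊆ 11--01,111--1
  m59 ⊆ 111--1 [E]
  m61 ⊆ 11--01,111--1
  m63 ⊆ 1-1111,111--1
E = {000010, 000101, 001-00, 0011-0, 010011, 011010, 1-1111, 100011, 100100, 11--01, 11000-, 111--1}

12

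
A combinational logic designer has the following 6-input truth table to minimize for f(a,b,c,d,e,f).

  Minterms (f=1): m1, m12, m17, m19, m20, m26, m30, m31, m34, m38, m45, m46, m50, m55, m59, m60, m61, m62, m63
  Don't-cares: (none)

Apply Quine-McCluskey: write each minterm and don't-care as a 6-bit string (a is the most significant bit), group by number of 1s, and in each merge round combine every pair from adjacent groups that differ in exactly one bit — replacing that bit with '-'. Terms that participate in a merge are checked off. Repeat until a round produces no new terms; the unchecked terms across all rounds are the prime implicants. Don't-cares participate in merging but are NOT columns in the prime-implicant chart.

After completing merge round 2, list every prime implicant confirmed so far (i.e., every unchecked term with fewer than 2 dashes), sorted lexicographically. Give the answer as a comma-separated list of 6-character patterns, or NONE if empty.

[col 0] 000001*, 001100, 010001*, 010011*, 010100, 011010*, 011110*, 011111*, 100010*, 100110*, 101101*, 101110*, 110010*, 110111*, 111011*, 111100*, 111101*, 111110*, 111111*
[col 1] -11110*, -11111*, 0-0001, 0100-1, 011-10, 01111-*, 1-0010, 1-1101, 1-1110, 10-110, 100-10, 11-111, 111-11, 1111-0*, 1111-1*, 11110-*, 11111-*
[col 2] -1111-, 1111--
Prime implicants: -1111-, 0-0001, 001100, 0100-1, 010100, 011-10, 1-0010, 1-1101, 1-1110, 10-110, 100-10, 11-111, 111-11, 1111--

0-0001, 001100, 0100-1, 010100, 011-10, 1-0010, 1-1101, 1-1110, 10-110, 100-10, 11-111, 111-11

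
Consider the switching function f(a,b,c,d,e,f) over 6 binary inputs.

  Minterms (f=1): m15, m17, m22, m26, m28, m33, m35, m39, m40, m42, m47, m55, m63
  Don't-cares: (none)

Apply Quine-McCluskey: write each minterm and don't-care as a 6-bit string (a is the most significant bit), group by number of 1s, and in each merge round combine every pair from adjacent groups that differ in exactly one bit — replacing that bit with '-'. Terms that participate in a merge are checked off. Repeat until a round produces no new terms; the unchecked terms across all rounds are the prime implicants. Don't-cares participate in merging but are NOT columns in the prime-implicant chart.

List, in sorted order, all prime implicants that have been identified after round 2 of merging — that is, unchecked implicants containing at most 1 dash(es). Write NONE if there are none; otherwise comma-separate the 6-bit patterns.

Round 0: 001111✓ 010001 010110 011010 011100 100001✓ 100011✓ 100111✓ 101000✓ 101010✓ 101111✓ 110111✓ 111111✓
Round 1: -01111 1-0111✓ 1-1111✓ 10-111✓ 100-11 1000-1 1010-0 11-111✓
Round 2: 1--111
PIs = {-01111, 010001, 010110, 011010, 011100, 1--111, 100-11, 1000-1, 1010-0}

-01111, 010001, 010110, 011010, 011100, 100-11, 1000-1, 1010-0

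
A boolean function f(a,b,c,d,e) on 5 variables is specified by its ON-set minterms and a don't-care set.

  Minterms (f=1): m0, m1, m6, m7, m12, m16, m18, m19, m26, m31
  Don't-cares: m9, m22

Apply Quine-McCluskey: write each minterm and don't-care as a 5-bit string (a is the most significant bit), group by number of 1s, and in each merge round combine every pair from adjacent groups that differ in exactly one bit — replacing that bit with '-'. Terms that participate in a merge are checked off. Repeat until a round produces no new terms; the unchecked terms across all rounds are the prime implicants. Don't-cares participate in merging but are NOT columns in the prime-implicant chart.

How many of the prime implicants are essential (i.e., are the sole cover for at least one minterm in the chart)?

5

[col 0] 00000*, 00001*, 00110*, 00111*, 01001*, 01100, 10000*, 10010*, 10011*, 10110*, 11010*, 11111
[col 1] -0000, -0110, 0-001, 0000-, 0011-, 1-010, 10-10, 100-0, 1001-
Prime implicants: -0000, -0110, 0-001, 0000-, 0011-, 01100, 1-010, 10-10, 100-0, 1001-, 11111
PI chart (minterm → PIs covering it):
  0 | -0000,0000-
  1 | 0-001,0000-
  6 | -0110,0011-
  7 | 0011-  (sole → essential)
  12 | 01100  (sole → essential)
  16 | -0000,100-0
  18 | 1-010,10-10,100-0,1001-
  19 | 1001-  (sole → essential)
  26 | 1-010  (sole → essential)
  31 | 11111  (sole → essential)
Essential prime implicants: 0011-, 01100, 1-010, 1001-, 11111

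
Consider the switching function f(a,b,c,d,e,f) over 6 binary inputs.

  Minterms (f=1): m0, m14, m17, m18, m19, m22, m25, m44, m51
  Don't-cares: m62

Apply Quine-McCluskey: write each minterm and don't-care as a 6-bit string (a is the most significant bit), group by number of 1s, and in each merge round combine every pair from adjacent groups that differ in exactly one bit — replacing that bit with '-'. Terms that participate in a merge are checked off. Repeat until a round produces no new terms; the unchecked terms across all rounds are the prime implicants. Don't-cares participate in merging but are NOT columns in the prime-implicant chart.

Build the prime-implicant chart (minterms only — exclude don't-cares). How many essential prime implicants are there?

6

Round 0: 000000 001110 010001✓ 010010✓ 010011✓ 010110✓ 011001✓ 101100 110011✓ 111110
Round 1: -10011 01-001 010-10 0100-1 01001-
PIs = {-10011, 000000, 001110, 01-001, 010-10, 0100-1, 01001-, 101100, 111110}
Coverage chart:
  m0: 000000 ←essential
  m14: 001110 ←essential
  m17: 01-001,0100-1
  m18: 010-10,01001-
  m19: -10011,0100-1,01001-
  m22: 010-10 ←essential
  m25: 01-001 ←essential
  m44: 101100 ←essential
  m51: -10011 ←essential
Essential: -10011, 000000, 001110, 01-001, 010-10, 101100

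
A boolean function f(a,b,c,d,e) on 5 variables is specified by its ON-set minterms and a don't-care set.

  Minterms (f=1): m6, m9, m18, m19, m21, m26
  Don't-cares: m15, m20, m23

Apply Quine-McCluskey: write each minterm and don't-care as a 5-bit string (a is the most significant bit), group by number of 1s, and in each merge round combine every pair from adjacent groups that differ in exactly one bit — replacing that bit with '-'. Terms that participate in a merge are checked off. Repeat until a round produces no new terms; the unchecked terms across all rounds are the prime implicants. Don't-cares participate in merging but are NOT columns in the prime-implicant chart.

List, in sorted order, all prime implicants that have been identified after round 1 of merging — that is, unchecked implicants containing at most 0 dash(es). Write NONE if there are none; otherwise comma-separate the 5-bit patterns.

[col 0] 00110, 01001, 01111, 10010*, 10011*, 10100*, 10101*, 10111*, 11010*
[col 1] 1-010, 10-11, 1001-, 101-1, 1010-
Prime implicants: 00110, 01001, 01111, 1-010, 10-11, 1001-, 101-1, 1010-

00110, 01001, 01111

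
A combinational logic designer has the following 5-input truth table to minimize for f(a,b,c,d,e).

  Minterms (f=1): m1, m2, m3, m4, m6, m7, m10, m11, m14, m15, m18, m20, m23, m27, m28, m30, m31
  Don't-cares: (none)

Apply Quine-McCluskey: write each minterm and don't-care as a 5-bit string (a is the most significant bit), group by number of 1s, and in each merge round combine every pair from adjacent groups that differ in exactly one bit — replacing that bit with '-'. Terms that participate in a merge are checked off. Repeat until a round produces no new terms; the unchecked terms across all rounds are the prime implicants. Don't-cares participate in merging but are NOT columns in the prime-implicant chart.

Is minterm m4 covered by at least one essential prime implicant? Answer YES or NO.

[col 0] 00001*, 00010*, 00011*, 00100*, 00110*, 00111*, 01010*, 01011*, 01110*, 01111*, 10010*, 10100*, 10111*, 11011*, 11100*, 11110*, 11111*
[col 1] -0010, -0100, -0111*, -1011*, -1110*, -1111*, 0-010*, 0-011*, 0-110*, 0-111*, 00-10*, 00-11*, 000-1, 0001-*, 001-0, 0011-*, 01-10*, 01-11*, 0101-*, 0111-*, 1-100, 1-111*, 11-11*, 111-0, 1111-*
[col 2] --111, -1-11, -111-, 0--10*, 0--11*, 0-01-*, 0-11-*, 00-1-*, 01-1-*
[col 3] 0--1-
Prime implicants: --111, -0010, -0100, -1-11, -111-, 0--1-, 000-1, 001-0, 1-100, 111-0
PI chart (minterm → PIs covering it):
  1 | 000-1  (sole → essential)
  2 | -0010,0--1-
  3 | 0--1-,000-1
  4 | -0100,001-0
  6 | 0--1-,001-0
  7 | --111,0--1-
  10 | 0--1-  (sole → essential)
  11 | -1-11,0--1-
  14 | -111-,0--1-
  15 | --111,-1-11,-111-,0--1-
  18 | -0010  (sole → essential)
  20 | -0100,1-100
  23 | --111  (sole → essential)
  27 | -1-11  (sole → essential)
  28 | 1-100,111-0
  30 | -111-,111-0
  31 | --111,-1-11,-111-
Essential prime implicants: --111, -0010, -1-11, 0--1-, 000-1

NO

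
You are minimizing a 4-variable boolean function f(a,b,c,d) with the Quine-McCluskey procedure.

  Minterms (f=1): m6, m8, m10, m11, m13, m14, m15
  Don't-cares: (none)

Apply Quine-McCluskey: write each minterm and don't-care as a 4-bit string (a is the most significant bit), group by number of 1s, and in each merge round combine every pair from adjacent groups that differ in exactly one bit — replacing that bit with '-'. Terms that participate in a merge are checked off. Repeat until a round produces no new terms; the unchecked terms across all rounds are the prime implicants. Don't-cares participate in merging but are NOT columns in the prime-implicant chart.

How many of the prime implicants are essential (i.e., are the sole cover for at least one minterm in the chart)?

4

Round 0: 0110✓ 1000✓ 1010✓ 1011✓ 1101✓ 1110✓ 1111✓
Round 1: -110 1-10✓ 1-11✓ 10-0 101-✓ 11-1 111-✓
Round 2: 1-1-
PIs = {-110, 1-1-, 10-0, 11-1}
Coverage chart:
  m6: -110 ←essential
  m8: 10-0 ←essential
  m10: 1-1-,10-0
  m11: 1-1- ←essential
  m13: 11-1 ←essential
  m14: -110,1-1-
  m15: 1-1-,11-1
Essential: -110, 1-1-, 10-0, 11-1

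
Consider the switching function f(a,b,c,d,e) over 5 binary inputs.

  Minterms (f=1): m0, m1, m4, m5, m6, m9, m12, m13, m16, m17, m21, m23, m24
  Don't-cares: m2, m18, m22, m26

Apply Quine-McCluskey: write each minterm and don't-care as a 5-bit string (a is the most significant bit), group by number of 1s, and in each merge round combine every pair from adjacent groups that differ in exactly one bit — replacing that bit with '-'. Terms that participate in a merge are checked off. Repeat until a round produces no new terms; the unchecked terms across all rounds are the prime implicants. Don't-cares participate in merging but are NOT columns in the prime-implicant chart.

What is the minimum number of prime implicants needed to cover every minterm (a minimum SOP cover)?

6

[col 0] 00000*, 00001*, 00010*, 00100*, 00101*, 00110*, 01001*, 01100*, 01101*, 10000*, 10001*, 10010*, 10101*, 10110*, 10111*, 11000*, 11010*
[col 1] -0000*, -0001*, -0010*, -0101*, -0110*, 0-001*, 0-100*, 0-101*, 00-00*, 00-01*, 00-10*, 000-0*, 0000-*, 001-0*, 0010-*, 01-01*, 0110-*, 1-000*, 1-010*, 10-01*, 10-10*, 100-0*, 1000-*, 101-1, 1011-, 110-0*
[col 2] -0-01, -0-10, -00-0, -000-, 0--01, 0-10-, 00--0, 00-0-, 1-0-0
Prime implicants: -0-01, -0-10, -00-0, -000-, 0--01, 0-10-, 00--0, 00-0-, 1-0-0, 101-1, 1011-
PI chart (minterm → PIs covering it):
  0 | -00-0,-000-,00--0,00-0-
  1 | -0-01,-000-,0--01,00-0-
  4 | 0-10-,00--0,00-0-
  5 | -0-01,0--01,0-10-,00-0-
  6 | -0-10,00--0
  9 | 0--01  (sole → essential)
  12 | 0-10-  (sole → essential)
  13 | 0--01,0-10-
  16 | -00-0,-000-,1-0-0
  17 | -0-01,-000-
  21 | -0-01,101-1
  23 | 101-1,1011-
  24 | 1-0-0  (sole → essential)
Essential prime implicants: 0--01, 0-10-, 1-0-0
Petrick residual → -0-01, 00--0, 101-1
Minimum SOP uses 6 PIs: b'd'e + a'd'e + a'cd' + a'b'e' + ac'e' + ab'ce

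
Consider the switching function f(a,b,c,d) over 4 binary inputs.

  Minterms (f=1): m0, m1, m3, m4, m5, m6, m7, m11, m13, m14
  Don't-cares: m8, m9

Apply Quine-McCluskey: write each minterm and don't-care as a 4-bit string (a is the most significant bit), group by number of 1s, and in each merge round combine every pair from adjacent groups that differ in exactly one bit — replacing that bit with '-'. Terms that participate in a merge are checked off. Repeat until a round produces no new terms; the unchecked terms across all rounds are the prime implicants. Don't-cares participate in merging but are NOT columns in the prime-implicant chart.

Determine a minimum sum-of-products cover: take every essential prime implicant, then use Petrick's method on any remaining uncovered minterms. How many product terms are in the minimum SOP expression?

Round 0: 0000✓ 0001✓ 0011✓ 0100✓ 0101✓ 0110✓ 0111✓ 1000✓ 1001✓ 1011✓ 1101✓ 1110✓
Round 1: -000✓ -001✓ -011✓ -101✓ -110 0-00✓ 0-01✓ 0-11✓ 00-1✓ 000-✓ 01-0✓ 01-1✓ 010-✓ 011-✓ 1-01✓ 10-1✓ 100-✓
Round 2: --01 -0-1 -00- 0--1 0-0- 01--
PIs = {--01, -0-1, -00-, -110, 0--1, 0-0-, 01--}
Coverage chart:
  m0: -00-,0-0-
  m1: --01,-0-1,-00-,0--1,0-0-
  m3: -0-1,0--1
  m4: 0-0-,01--
  m5: --01,0--1,0-0-,01--
  m6: -110,01--
  m7: 0--1,01--
  m11: -0-1 ←essential
  m13: --01 ←essential
  m14: -110 ←essential
Essential: --01, -0-1, -110
Petrick residual → -00-, 01--
Min cover (5 terms): c'd + b'd + b'c' + bcd' + a'b

5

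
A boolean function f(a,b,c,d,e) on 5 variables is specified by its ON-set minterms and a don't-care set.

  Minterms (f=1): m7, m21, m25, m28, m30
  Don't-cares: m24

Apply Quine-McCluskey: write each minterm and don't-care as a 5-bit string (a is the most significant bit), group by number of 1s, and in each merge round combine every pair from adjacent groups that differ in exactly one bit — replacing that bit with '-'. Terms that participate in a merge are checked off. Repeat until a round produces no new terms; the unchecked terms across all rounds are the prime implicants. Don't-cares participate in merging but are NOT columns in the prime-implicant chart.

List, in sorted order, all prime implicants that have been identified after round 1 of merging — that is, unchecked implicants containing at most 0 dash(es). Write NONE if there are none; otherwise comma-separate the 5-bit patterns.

00111, 10101

Round 0: 00111 10101 11000✓ 11001✓ 11100✓ 11110✓
Round 1: 11-00 1100- 111-0
PIs = {00111, 10101, 11-00, 1100-, 111-0}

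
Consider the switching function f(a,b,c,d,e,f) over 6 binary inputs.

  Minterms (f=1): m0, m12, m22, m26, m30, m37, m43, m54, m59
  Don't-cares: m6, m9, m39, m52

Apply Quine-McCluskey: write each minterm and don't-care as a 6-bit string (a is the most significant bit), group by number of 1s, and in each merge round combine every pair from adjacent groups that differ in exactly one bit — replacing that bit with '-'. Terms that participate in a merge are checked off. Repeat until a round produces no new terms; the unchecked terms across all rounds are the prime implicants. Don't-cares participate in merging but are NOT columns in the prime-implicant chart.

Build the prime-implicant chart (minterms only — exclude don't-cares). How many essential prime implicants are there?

[col 0] 000000, 000110*, 001001, 001100, 010110*, 011010*, 011110*, 100101*, 100111*, 101011*, 110100*, 110110*, 111011*
[col 1] -10110, 0-0110, 01-110, 011-10, 1-1011, 1001-1, 1101-0
Prime implicants: -10110, 0-0110, 000000, 001001, 001100, 01-110, 011-10, 1-1011, 1001-1, 1101-0
PI chart (minterm → PIs covering it):
  0 | 000000  (sole → essential)
  12 | 001100  (sole → essential)
  22 | -10110,0-0110,01-110
  26 | 011-10  (sole → essential)
  30 | 01-110,011-10
  37 | 1001-1  (sole → essential)
  43 | 1-1011  (sole → essential)
  54 | -10110,1101-0
  59 | 1-1011  (sole → essential)
Essential prime implicants: 000000, 001100, 011-10, 1-1011, 1001-1

5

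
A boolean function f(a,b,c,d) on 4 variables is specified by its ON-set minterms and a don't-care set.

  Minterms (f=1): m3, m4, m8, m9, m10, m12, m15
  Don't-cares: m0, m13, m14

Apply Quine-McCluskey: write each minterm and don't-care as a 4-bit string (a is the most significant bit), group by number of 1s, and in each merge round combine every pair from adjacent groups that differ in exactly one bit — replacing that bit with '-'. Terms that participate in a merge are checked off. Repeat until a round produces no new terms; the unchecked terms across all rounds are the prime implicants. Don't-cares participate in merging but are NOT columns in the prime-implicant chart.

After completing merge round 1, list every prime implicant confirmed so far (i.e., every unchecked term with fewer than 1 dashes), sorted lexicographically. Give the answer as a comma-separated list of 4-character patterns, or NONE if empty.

0011

[col 0] 0000*, 0011, 0100*, 1000*, 1001*, 1010*, 1100*, 1101*, 1110*, 1111*
[col 1] -000*, -100*, 0-00*, 1-00*, 1-01*, 1-10*, 10-0*, 100-*, 11-0*, 11-1*, 110-*, 111-*
[col 2] --00, 1--0, 1-0-, 11--
Prime implicants: --00, 0011, 1--0, 1-0-, 11--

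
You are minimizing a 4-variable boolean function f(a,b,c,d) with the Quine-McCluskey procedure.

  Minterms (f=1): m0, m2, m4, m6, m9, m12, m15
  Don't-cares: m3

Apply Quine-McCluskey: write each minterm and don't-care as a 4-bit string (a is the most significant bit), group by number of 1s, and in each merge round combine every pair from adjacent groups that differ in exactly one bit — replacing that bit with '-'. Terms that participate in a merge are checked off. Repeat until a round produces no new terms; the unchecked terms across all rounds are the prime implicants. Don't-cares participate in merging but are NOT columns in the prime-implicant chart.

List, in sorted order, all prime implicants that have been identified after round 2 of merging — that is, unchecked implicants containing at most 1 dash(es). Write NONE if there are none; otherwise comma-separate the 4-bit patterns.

-100, 001-, 1001, 1111

[col 0] 0000*, 0010*, 0011*, 0100*, 0110*, 1001, 1100*, 1111
[col 1] -100, 0-00*, 0-10*, 00-0*, 001-, 01-0*
[col 2] 0--0
Prime implicants: -100, 0--0, 001-, 1001, 1111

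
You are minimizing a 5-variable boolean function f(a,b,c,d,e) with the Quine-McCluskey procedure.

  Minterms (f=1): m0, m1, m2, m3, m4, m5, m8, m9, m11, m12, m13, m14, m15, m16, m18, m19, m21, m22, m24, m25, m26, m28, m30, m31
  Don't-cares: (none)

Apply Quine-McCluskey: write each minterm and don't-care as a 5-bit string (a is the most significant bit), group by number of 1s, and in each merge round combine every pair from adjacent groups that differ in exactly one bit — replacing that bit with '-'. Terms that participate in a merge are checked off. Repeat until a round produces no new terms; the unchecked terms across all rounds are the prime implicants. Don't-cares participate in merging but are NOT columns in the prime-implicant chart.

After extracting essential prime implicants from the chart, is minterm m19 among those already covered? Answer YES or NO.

YES

[col 0] 00000*, 00001*, 00010*, 00011*, 00100*, 00101*, 01000*, 01001*, 01011*, 01100*, 01101*, 01110*, 01111*, 10000*, 10010*, 10011*, 10101*, 10110*, 11000*, 11001*, 11010*, 11100*, 11110*, 11111*
[col 1] -0000*, -0010*, -0011*, -0101, -1000*, -1001*, -1100*, -1110*, -1111*, 0-000*, 0-001*, 0-011*, 0-100*, 0-101*, 00-00*, 00-01*, 000-0*, 000-1*, 0000-*, 0001-*, 0010-*, 01-00*, 01-01*, 01-11*, 010-1*, 0100-*, 011-0*, 011-1*, 0110-*, 0111-*, 1-000*, 1-010*, 1-110*, 10-10*, 100-0*, 1001-*, 11-00*, 11-10*, 110-0*, 1100-*, 111-0*, 1111-*
[col 2] --000, -00-0, -001-, -1-00, -100-, -11-0, -111-, 0--00*, 0--01*, 0-0-1, 0-00-*, 0-10-*, 00-0-*, 000--, 01--1, 01-0-*, 011--, 1--10, 1-0-0, 11--0
[col 3] 0--0-
Prime implicants: --000, -00-0, -001-, -0101, -1-00, -100-, -11-0, -111-, 0--0-, 0-0-1, 000--, 01--1, 011--, 1--10, 1-0-0, 11--0
PI chart (minterm → PIs covering it):
  0 | --000,-00-0,0--0-,000--
  1 | 0--0-,0-0-1,000--
  2 | -00-0,-001-,000--
  3 | -001-,0-0-1,000--
  4 | 0--0-  (sole → essential)
  5 | -0101,0--0-
  8 | --000,-1-00,-100-,0--0-
  9 | -100-,0--0-,0-0-1,01--1
  11 | 0-0-1,01--1
  12 | -1-00,-11-0,0--0-,011--
  13 | 0--0-,01--1,011--
  14 | -11-0,-111-,011--
  15 | -111-,01--1,011--
  16 | --000,-00-0,1-0-0
  18 | -00-0,-001-,1--10,1-0-0
  19 | -001-  (sole → essential)
  21 | -0101  (sole → essential)
  22 | 1--10  (sole → essential)
  24 | --000,-1-00,-100-,1-0-0,11--0
  25 | -100-  (sole → essential)
  26 | 1--10,1-0-0,11--0
  28 | -1-00,-11-0,11--0
  30 | -11-0,-111-,1--10,11--0
  31 | -111-  (sole → essential)
Essential prime implicants: -001-, -0101, -100-, -111-, 0--0-, 1--10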